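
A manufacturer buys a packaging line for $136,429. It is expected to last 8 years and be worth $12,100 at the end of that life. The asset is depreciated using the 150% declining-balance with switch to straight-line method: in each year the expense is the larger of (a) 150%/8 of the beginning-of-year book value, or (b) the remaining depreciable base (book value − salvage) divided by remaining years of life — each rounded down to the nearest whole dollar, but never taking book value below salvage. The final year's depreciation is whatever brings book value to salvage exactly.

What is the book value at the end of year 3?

$73,178

Depreciable base = $136,429 − $12,100 = $124,329.
Year 1: DB = ⌊$136,429 × 150%/8⌋ = $25,580; SL = ⌊$124,329/8⌋ = $15,541 → take DB $25,580. Book value $110,849.
Year 2: DB = ⌊$110,849 × 150%/8⌋ = $20,784; SL = ⌊$98,749/7⌋ = $14,107 → take DB $20,784. Book value $90,065.
Year 3: DB = ⌊$90,065 × 150%/8⌋ = $16,887; SL = ⌊$77,965/6⌋ = $12,994 → take DB $16,887. Book value $73,178.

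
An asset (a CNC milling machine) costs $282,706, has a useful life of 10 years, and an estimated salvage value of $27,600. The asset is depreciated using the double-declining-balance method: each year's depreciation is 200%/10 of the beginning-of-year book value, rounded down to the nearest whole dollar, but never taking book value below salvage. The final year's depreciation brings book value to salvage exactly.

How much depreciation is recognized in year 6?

Depreciable base = $282,706 − $27,600 = $255,106.
Year 1: ⌊$282,706 × 200%/10⌋ = $56,541. Book value $226,165.
Year 2: ⌊$226,165 × 200%/10⌋ = $45,233. Book value $180,932.
Year 3: ⌊$180,932 × 200%/10⌋ = $36,186. Book value $144,746.
Year 4: ⌊$144,746 × 200%/10⌋ = $28,949. Book value $115,797.
Year 5: ⌊$115,797 × 200%/10⌋ = $23,159. Book value $92,638.
Year 6: ⌊$92,638 × 200%/10⌋ = $18,527. Book value $74,111.

$18,527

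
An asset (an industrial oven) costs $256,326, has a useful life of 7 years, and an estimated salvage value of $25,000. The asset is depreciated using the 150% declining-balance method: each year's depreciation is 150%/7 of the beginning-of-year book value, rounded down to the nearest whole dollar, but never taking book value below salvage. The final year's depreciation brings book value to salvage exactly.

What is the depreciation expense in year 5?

Depreciable base = $256,326 − $25,000 = $231,326.
Year 1: ⌊$256,326 × 150%/7⌋ = $54,927. Book value $201,399.
Year 2: ⌊$201,399 × 150%/7⌋ = $43,156. Book value $158,243.
Year 3: ⌊$158,243 × 150%/7⌋ = $33,909. Book value $124,334.
Year 4: ⌊$124,334 × 150%/7⌋ = $26,643. Book value $97,691.
Year 5: ⌊$97,691 × 150%/7⌋ = $20,933. Book value $76,758.

$20,933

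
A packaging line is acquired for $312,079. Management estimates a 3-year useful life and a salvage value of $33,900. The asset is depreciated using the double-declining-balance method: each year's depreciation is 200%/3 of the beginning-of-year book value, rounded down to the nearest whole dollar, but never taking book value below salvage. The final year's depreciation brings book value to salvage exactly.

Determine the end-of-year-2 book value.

Depreciable base = $312,079 − $33,900 = $278,179.
Year 1: ⌊$312,079 × 200%/3⌋ = $208,052. Book value $104,027.
Year 2: ⌊$104,027 × 200%/3⌋ = $69,351. Book value $34,676.

$34,676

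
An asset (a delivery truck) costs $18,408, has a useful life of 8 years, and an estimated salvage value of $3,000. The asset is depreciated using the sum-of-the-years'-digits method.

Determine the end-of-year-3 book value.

Depreciable base = $18,408 − $3,000 = $15,408.
Sum of the years' digits = 8+7+6+5+4+3+2+1 = 36.
Year 1: $15,408 × 8/36 = $3,424. Book value $14,984.
Year 2: $15,408 × 7/36 = $2,996. Book value $11,988.
Year 3: $15,408 × 6/36 = $2,568. Book value $9,420.

$9,420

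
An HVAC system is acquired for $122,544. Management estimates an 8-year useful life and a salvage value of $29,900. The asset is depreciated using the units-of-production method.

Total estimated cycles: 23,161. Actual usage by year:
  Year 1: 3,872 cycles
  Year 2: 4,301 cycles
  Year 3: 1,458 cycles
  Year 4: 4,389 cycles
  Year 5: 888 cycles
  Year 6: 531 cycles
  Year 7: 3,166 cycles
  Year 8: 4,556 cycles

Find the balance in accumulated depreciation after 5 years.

Depreciable base = $122,544 − $29,900 = $92,644.
Rate = $92,644 / 23,161 cycles = $4 per cycle.
Year 1: 3,872 × $4 = $15,488. Book value $107,056.
Year 2: 4,301 × $4 = $17,204. Book value $89,852.
Year 3: 1,458 × $4 = $5,832. Book value $84,020.
Year 4: 4,389 × $4 = $17,556. Book value $66,464.
Year 5: 888 × $4 = $3,552. Book value $62,912.
Accumulated through year 5 = $122,544 − $62,912 = $59,632.

$59,632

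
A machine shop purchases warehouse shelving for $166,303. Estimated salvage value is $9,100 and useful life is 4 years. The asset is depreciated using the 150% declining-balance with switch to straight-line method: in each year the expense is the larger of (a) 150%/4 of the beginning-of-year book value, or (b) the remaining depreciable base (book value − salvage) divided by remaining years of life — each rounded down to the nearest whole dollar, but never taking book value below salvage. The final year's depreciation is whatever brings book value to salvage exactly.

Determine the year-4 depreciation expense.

$27,932

Depreciable base = $166,303 − $9,100 = $157,203.
Year 1: DB = ⌊$166,303 × 150%/4⌋ = $62,363; SL = ⌊$157,203/4⌋ = $39,300 → take DB $62,363. Book value $103,940.
Year 2: DB = ⌊$103,940 × 150%/4⌋ = $38,977; SL = ⌊$94,840/3⌋ = $31,613 → take DB $38,977. Book value $64,963.
Year 3: DB = ⌊$64,963 × 150%/4⌋ = $24,361; SL = ⌊$55,863/2⌋ = $27,931 → take SL $27,931. Book value $37,032.
Year 4 (final): $37,032 − $9,100 = $27,932. Book value $9,100.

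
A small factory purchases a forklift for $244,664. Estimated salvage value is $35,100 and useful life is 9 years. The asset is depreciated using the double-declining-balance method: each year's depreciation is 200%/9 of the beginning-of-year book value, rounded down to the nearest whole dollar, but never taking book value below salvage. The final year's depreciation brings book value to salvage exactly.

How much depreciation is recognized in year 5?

Depreciable base = $244,664 − $35,100 = $209,564.
Year 1: ⌊$244,664 × 200%/9⌋ = $54,369. Book value $190,295.
Year 2: ⌊$190,295 × 200%/9⌋ = $42,287. Book value $148,008.
Year 3: ⌊$148,008 × 200%/9⌋ = $32,890. Book value $115,118.
Year 4: ⌊$115,118 × 200%/9⌋ = $25,581. Book value $89,537.
Year 5: ⌊$89,537 × 200%/9⌋ = $19,897. Book value $69,640.

$19,897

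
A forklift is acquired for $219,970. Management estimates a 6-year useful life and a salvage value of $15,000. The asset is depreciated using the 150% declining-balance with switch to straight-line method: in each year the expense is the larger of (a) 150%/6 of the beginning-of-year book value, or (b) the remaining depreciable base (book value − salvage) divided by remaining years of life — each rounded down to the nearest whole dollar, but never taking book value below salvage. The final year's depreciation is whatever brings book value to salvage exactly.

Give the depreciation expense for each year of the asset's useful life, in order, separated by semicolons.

$54,992; $41,244; $30,933; $25,933; $25,934; $25,934

Depreciable base = $219,970 − $15,000 = $204,970.
Year 1: DB = ⌊$219,970 × 150%/6⌋ = $54,992; SL = ⌊$204,970/6⌋ = $34,161 → take DB $54,992. Book value $164,978.
Year 2: DB = ⌊$164,978 × 150%/6⌋ = $41,244; SL = ⌊$149,978/5⌋ = $29,995 → take DB $41,244. Book value $123,734.
Year 3: DB = ⌊$123,734 × 150%/6⌋ = $30,933; SL = ⌊$108,734/4⌋ = $27,183 → take DB $30,933. Book value $92,801.
Year 4: DB = ⌊$92,801 × 150%/6⌋ = $23,200; SL = ⌊$77,801/3⌋ = $25,933 → take SL $25,933. Book value $66,868.
Year 5: DB = ⌊$66,868 × 150%/6⌋ = $16,717; SL = ⌊$51,868/2⌋ = $25,934 → take SL $25,934. Book value $40,934.
Year 6 (final): $40,934 − $15,000 = $25,934. Book value $15,000.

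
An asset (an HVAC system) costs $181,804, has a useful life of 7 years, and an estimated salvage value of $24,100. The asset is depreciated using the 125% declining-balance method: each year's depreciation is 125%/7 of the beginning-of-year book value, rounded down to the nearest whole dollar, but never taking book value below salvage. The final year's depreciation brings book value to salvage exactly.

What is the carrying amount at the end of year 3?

$100,767

Depreciable base = $181,804 − $24,100 = $157,704.
Year 1: ⌊$181,804 × 125%/7⌋ = $32,465. Book value $149,339.
Year 2: ⌊$149,339 × 125%/7⌋ = $26,667. Book value $122,672.
Year 3: ⌊$122,672 × 125%/7⌋ = $21,905. Book value $100,767.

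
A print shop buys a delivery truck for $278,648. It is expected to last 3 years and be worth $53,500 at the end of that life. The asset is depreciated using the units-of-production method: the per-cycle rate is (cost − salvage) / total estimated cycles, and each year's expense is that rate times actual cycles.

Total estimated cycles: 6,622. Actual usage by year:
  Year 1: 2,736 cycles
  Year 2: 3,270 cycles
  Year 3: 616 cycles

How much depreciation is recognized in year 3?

$20,944

Depreciable base = $278,648 − $53,500 = $225,148.
Rate = $225,148 / 6,622 cycles = $34 per cycle.
Year 1: 2,736 × $34 = $93,024. Book value $185,624.
Year 2: 3,270 × $34 = $111,180. Book value $74,444.
Year 3: 616 × $34 = $20,944. Book value $53,500.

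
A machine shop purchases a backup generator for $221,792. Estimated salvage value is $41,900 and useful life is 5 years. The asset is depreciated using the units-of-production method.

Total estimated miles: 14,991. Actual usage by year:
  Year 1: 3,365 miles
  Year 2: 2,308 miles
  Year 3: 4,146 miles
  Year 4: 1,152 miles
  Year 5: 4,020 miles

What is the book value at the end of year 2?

$153,716

Depreciable base = $221,792 − $41,900 = $179,892.
Rate = $179,892 / 14,991 miles = $12 per mile.
Year 1: 3,365 × $12 = $40,380. Book value $181,412.
Year 2: 2,308 × $12 = $27,696. Book value $153,716.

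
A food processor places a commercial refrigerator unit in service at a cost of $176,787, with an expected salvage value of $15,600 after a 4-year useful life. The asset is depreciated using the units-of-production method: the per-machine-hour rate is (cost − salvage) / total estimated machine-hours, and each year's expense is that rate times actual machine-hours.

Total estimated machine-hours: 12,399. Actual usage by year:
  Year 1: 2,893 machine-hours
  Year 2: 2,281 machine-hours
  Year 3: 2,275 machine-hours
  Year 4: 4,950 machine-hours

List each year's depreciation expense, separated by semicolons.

Depreciable base = $176,787 − $15,600 = $161,187.
Rate = $161,187 / 12,399 machine-hours = $13 per machine-hour.
Year 1: 2,893 × $13 = $37,609. Book value $139,178.
Year 2: 2,281 × $13 = $29,653. Book value $109,525.
Year 3: 2,275 × $13 = $29,575. Book value $79,950.
Year 4: 4,950 × $13 = $64,350. Book value $15,600.

$37,609; $29,653; $29,575; $64,350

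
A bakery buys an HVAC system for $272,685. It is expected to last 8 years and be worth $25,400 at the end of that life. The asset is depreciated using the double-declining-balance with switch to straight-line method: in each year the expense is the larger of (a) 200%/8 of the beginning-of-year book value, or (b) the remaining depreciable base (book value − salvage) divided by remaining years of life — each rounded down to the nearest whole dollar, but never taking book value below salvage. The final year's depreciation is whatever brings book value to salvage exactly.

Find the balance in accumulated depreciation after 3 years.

$157,645

Depreciable base = $272,685 − $25,400 = $247,285.
Year 1: DB = ⌊$272,685 × 200%/8⌋ = $68,171; SL = ⌊$247,285/8⌋ = $30,910 → take DB $68,171. Book value $204,514.
Year 2: DB = ⌊$204,514 × 200%/8⌋ = $51,128; SL = ⌊$179,114/7⌋ = $25,587 → take DB $51,128. Book value $153,386.
Year 3: DB = ⌊$153,386 × 200%/8⌋ = $38,346; SL = ⌊$127,986/6⌋ = $21,331 → take DB $38,346. Book value $115,040.
Accumulated through year 3 = $272,685 − $115,040 = $157,645.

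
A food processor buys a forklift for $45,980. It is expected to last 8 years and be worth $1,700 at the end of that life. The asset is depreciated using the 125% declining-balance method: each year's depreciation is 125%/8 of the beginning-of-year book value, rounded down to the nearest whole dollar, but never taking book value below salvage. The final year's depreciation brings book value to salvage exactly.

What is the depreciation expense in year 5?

Depreciable base = $45,980 − $1,700 = $44,280.
Year 1: ⌊$45,980 × 125%/8⌋ = $7,184. Book value $38,796.
Year 2: ⌊$38,796 × 125%/8⌋ = $6,061. Book value $32,735.
Year 3: ⌊$32,735 × 125%/8⌋ = $5,114. Book value $27,621.
Year 4: ⌊$27,621 × 125%/8⌋ = $4,315. Book value $23,306.
Year 5: ⌊$23,306 × 125%/8⌋ = $3,641. Book value $19,665.

$3,641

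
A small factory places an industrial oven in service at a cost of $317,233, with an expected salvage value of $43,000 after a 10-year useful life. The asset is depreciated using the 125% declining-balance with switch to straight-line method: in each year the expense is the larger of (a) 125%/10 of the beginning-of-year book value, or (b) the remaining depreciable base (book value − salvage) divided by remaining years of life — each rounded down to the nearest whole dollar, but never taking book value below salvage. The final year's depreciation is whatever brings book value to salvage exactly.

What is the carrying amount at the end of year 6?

$138,305

Depreciable base = $317,233 − $43,000 = $274,233.
Year 1: DB = ⌊$317,233 × 125%/10⌋ = $39,654; SL = ⌊$274,233/10⌋ = $27,423 → take DB $39,654. Book value $277,579.
Year 2: DB = ⌊$277,579 × 125%/10⌋ = $34,697; SL = ⌊$234,579/9⌋ = $26,064 → take DB $34,697. Book value $242,882.
Year 3: DB = ⌊$242,882 × 125%/10⌋ = $30,360; SL = ⌊$199,882/8⌋ = $24,985 → take DB $30,360. Book value $212,522.
Year 4: DB = ⌊$212,522 × 125%/10⌋ = $26,565; SL = ⌊$169,522/7⌋ = $24,217 → take DB $26,565. Book value $185,957.
Year 5: DB = ⌊$185,957 × 125%/10⌋ = $23,244; SL = ⌊$142,957/6⌋ = $23,826 → take SL $23,826. Book value $162,131.
Year 6: DB = ⌊$162,131 × 125%/10⌋ = $20,266; SL = ⌊$119,131/5⌋ = $23,826 → take SL $23,826. Book value $138,305.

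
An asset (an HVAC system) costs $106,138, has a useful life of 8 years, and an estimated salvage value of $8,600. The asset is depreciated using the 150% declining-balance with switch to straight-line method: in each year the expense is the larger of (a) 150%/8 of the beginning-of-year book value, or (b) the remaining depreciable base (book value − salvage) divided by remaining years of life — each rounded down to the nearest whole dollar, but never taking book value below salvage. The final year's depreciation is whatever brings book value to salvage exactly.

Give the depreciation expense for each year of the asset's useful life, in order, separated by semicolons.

$19,900; $16,169; $13,137; $10,674; $9,414; $9,414; $9,415; $9,415

Depreciable base = $106,138 − $8,600 = $97,538.
Year 1: DB = ⌊$106,138 × 150%/8⌋ = $19,900; SL = ⌊$97,538/8⌋ = $12,192 → take DB $19,900. Book value $86,238.
Year 2: DB = ⌊$86,238 × 150%/8⌋ = $16,169; SL = ⌊$77,638/7⌋ = $11,091 → take DB $16,169. Book value $70,069.
Year 3: DB = ⌊$70,069 × 150%/8⌋ = $13,137; SL = ⌊$61,469/6⌋ = $10,244 → take DB $13,137. Book value $56,932.
Year 4: DB = ⌊$56,932 × 150%/8⌋ = $10,674; SL = ⌊$48,332/5⌋ = $9,666 → take DB $10,674. Book value $46,258.
Year 5: DB = ⌊$46,258 × 150%/8⌋ = $8,673; SL = ⌊$37,658/4⌋ = $9,414 → take SL $9,414. Book value $36,844.
Year 6: DB = ⌊$36,844 × 150%/8⌋ = $6,908; SL = ⌊$28,244/3⌋ = $9,414 → take SL $9,414. Book value $27,430.
Year 7: DB = ⌊$27,430 × 150%/8⌋ = $5,143; SL = ⌊$18,830/2⌋ = $9,415 → take SL $9,415. Book value $18,015.
Year 8 (final): $18,015 − $8,600 = $9,415. Book value $8,600.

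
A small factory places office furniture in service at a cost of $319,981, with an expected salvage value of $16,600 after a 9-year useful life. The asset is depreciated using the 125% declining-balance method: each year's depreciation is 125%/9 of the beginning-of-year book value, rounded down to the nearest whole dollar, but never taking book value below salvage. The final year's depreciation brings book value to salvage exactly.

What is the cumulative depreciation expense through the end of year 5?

Depreciable base = $319,981 − $16,600 = $303,381.
Year 1: ⌊$319,981 × 125%/9⌋ = $44,441. Book value $275,540.
Year 2: ⌊$275,540 × 125%/9⌋ = $38,269. Book value $237,271.
Year 3: ⌊$237,271 × 125%/9⌋ = $32,954. Book value $204,317.
Year 4: ⌊$204,317 × 125%/9⌋ = $28,377. Book value $175,940.
Year 5: ⌊$175,940 × 125%/9⌋ = $24,436. Book value $151,504.
Accumulated through year 5 = $319,981 − $151,504 = $168,477.

$168,477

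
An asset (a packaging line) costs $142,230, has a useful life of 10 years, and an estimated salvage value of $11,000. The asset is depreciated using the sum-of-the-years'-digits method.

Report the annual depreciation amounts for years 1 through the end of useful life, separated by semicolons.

$23,860; $21,474; $19,088; $16,702; $14,316; $11,930; $9,544; $7,158; $4,772; $2,386

Depreciable base = $142,230 − $11,000 = $131,230.
Sum of the years' digits = 10+9+8+7+6+5+4+3+2+1 = 55.
Year 1: $131,230 × 10/55 = $23,860. Book value $118,370.
Year 2: $131,230 × 9/55 = $21,474. Book value $96,896.
Year 3: $131,230 × 8/55 = $19,088. Book value $77,808.
Year 4: $131,230 × 7/55 = $16,702. Book value $61,106.
Year 5: $131,230 × 6/55 = $14,316. Book value $46,790.
Year 6: $131,230 × 5/55 = $11,930. Book value $34,860.
Year 7: $131,230 × 4/55 = $9,544. Book value $25,316.
Year 8: $131,230 × 3/55 = $7,158. Book value $18,158.
Year 9: $131,230 × 2/55 = $4,772. Book value $13,386.
Year 10: $131,230 × 1/55 = $2,386. Book value $11,000.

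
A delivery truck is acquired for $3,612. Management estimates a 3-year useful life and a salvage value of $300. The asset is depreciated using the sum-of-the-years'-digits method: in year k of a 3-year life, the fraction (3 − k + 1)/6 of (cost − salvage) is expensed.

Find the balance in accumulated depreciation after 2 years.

$2,760

Depreciable base = $3,612 − $300 = $3,312.
Sum of the years' digits = 3+2+1 = 6.
Year 1: $3,312 × 3/6 = $1,656. Book value $1,956.
Year 2: $3,312 × 2/6 = $1,104. Book value $852.
Accumulated through year 2 = $3,612 − $852 = $2,760.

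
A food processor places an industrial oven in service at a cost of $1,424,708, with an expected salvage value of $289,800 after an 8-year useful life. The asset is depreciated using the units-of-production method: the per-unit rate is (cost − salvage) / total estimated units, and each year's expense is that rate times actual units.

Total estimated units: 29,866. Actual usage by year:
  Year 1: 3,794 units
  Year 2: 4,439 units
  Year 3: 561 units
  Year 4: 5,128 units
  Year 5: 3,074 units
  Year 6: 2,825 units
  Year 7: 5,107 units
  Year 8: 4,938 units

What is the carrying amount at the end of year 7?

$477,444

Depreciable base = $1,424,708 − $289,800 = $1,134,908.
Rate = $1,134,908 / 29,866 units = $38 per unit.
Year 1: 3,794 × $38 = $144,172. Book value $1,280,536.
Year 2: 4,439 × $38 = $168,682. Book value $1,111,854.
Year 3: 561 × $38 = $21,318. Book value $1,090,536.
Year 4: 5,128 × $38 = $194,864. Book value $895,672.
Year 5: 3,074 × $38 = $116,812. Book value $778,860.
Year 6: 2,825 × $38 = $107,350. Book value $671,510.
Year 7: 5,107 × $38 = $194,066. Book value $477,444.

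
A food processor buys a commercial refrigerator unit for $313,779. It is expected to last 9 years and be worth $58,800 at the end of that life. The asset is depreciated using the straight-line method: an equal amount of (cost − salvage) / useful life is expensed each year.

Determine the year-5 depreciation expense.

Depreciable base = $313,779 − $58,800 = $254,979.
Annual expense = $254,979 / 9 = $28,331.

$28,331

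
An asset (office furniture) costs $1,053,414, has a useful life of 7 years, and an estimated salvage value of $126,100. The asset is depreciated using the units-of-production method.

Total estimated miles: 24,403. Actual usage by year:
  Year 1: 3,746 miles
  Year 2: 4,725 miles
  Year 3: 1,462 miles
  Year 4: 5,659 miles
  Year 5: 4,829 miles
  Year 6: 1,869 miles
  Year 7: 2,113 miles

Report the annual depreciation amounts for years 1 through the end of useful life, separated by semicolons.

Depreciable base = $1,053,414 − $126,100 = $927,314.
Rate = $927,314 / 24,403 miles = $38 per mile.
Year 1: 3,746 × $38 = $142,348. Book value $911,066.
Year 2: 4,725 × $38 = $179,550. Book value $731,516.
Year 3: 1,462 × $38 = $55,556. Book value $675,960.
Year 4: 5,659 × $38 = $215,042. Book value $460,918.
Year 5: 4,829 × $38 = $183,502. Book value $277,416.
Year 6: 1,869 × $38 = $71,022. Book value $206,394.
Year 7: 2,113 × $38 = $80,294. Book value $126,100.

$142,348; $179,550; $55,556; $215,042; $183,502; $71,022; $80,294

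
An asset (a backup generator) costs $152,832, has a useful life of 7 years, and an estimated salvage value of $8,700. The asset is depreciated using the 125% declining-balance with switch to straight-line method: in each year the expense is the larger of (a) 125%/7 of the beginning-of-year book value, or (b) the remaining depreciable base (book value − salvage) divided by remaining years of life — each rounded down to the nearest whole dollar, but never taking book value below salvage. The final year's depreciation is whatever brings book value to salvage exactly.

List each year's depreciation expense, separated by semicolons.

Depreciable base = $152,832 − $8,700 = $144,132.
Year 1: DB = ⌊$152,832 × 125%/7⌋ = $27,291; SL = ⌊$144,132/7⌋ = $20,590 → take DB $27,291. Book value $125,541.
Year 2: DB = ⌊$125,541 × 125%/7⌋ = $22,418; SL = ⌊$116,841/6⌋ = $19,473 → take DB $22,418. Book value $103,123.
Year 3: DB = ⌊$103,123 × 125%/7⌋ = $18,414; SL = ⌊$94,423/5⌋ = $18,884 → take SL $18,884. Book value $84,239.
Year 4: DB = ⌊$84,239 × 125%/7⌋ = $15,042; SL = ⌊$75,539/4⌋ = $18,884 → take SL $18,884. Book value $65,355.
Year 5: DB = ⌊$65,355 × 125%/7⌋ = $11,670; SL = ⌊$56,655/3⌋ = $18,885 → take SL $18,885. Book value $46,470.
Year 6: DB = ⌊$46,470 × 125%/7⌋ = $8,298; SL = ⌊$37,770/2⌋ = $18,885 → take SL $18,885. Book value $27,585.
Year 7 (final): $27,585 − $8,700 = $18,885. Book value $8,700.

$27,291; $22,418; $18,884; $18,884; $18,885; $18,885; $18,885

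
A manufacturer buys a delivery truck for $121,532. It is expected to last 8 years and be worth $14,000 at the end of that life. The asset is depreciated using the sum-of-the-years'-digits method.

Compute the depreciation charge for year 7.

Depreciable base = $121,532 − $14,000 = $107,532.
Sum of the years' digits = 8+7+6+5+4+3+2+1 = 36.
Year 1: $107,532 × 8/36 = $23,896. Book value $97,636.
Year 2: $107,532 × 7/36 = $20,909. Book value $76,727.
Year 3: $107,532 × 6/36 = $17,922. Book value $58,805.
Year 4: $107,532 × 5/36 = $14,935. Book value $43,870.
Year 5: $107,532 × 4/36 = $11,948. Book value $31,922.
Year 6: $107,532 × 3/36 = $8,961. Book value $22,961.
Year 7: $107,532 × 2/36 = $5,974. Book value $16,987.

$5,974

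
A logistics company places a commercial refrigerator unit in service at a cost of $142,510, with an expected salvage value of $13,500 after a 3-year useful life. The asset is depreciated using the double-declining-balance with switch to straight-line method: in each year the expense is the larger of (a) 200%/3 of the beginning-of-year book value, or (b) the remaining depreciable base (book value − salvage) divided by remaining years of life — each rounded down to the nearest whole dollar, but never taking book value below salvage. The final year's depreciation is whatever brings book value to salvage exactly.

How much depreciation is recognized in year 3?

$2,335

Depreciable base = $142,510 − $13,500 = $129,010.
Year 1: DB = ⌊$142,510 × 200%/3⌋ = $95,006; SL = ⌊$129,010/3⌋ = $43,003 → take DB $95,006. Book value $47,504.
Year 2: DB = ⌊$47,504 × 200%/3⌋ = $31,669; SL = ⌊$34,004/2⌋ = $17,002 → take DB $31,669. Book value $15,835.
Year 3 (final): $15,835 − $13,500 = $2,335. Book value $13,500.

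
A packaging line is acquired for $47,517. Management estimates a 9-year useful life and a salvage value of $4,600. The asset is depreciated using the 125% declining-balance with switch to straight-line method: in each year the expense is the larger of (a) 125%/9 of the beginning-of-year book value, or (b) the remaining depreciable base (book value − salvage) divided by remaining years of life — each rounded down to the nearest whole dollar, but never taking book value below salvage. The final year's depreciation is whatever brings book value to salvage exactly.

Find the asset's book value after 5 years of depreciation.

Depreciable base = $47,517 − $4,600 = $42,917.
Year 1: DB = ⌊$47,517 × 125%/9⌋ = $6,599; SL = ⌊$42,917/9⌋ = $4,768 → take DB $6,599. Book value $40,918.
Year 2: DB = ⌊$40,918 × 125%/9⌋ = $5,683; SL = ⌊$36,318/8⌋ = $4,539 → take DB $5,683. Book value $35,235.
Year 3: DB = ⌊$35,235 × 125%/9⌋ = $4,893; SL = ⌊$30,635/7⌋ = $4,376 → take DB $4,893. Book value $30,342.
Year 4: DB = ⌊$30,342 × 125%/9⌋ = $4,214; SL = ⌊$25,742/6⌋ = $4,290 → take SL $4,290. Book value $26,052.
Year 5: DB = ⌊$26,052 × 125%/9⌋ = $3,618; SL = ⌊$21,452/5⌋ = $4,290 → take SL $4,290. Book value $21,762.

$21,762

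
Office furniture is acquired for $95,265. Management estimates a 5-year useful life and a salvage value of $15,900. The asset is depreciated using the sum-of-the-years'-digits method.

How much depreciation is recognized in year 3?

Depreciable base = $95,265 − $15,900 = $79,365.
Sum of the years' digits = 5+4+3+2+1 = 15.
Year 1: $79,365 × 5/15 = $26,455. Book value $68,810.
Year 2: $79,365 × 4/15 = $21,164. Book value $47,646.
Year 3: $79,365 × 3/15 = $15,873. Book value $31,773.

$15,873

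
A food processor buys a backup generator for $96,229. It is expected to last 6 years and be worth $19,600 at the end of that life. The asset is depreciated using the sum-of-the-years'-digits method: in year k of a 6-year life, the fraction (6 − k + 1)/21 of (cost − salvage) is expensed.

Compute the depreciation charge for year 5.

$7,298

Depreciable base = $96,229 − $19,600 = $76,629.
Sum of the years' digits = 6+5+4+3+2+1 = 21.
Year 1: $76,629 × 6/21 = $21,894. Book value $74,335.
Year 2: $76,629 × 5/21 = $18,245. Book value $56,090.
Year 3: $76,629 × 4/21 = $14,596. Book value $41,494.
Year 4: $76,629 × 3/21 = $10,947. Book value $30,547.
Year 5: $76,629 × 2/21 = $7,298. Book value $23,249.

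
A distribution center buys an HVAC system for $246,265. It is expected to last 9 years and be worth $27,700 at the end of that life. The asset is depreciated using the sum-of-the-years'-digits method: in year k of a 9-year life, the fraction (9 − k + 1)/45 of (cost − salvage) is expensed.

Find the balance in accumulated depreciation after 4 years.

$145,710

Depreciable base = $246,265 − $27,700 = $218,565.
Sum of the years' digits = 9+8+7+6+5+4+3+2+1 = 45.
Year 1: $218,565 × 9/45 = $43,713. Book value $202,552.
Year 2: $218,565 × 8/45 = $38,856. Book value $163,696.
Year 3: $218,565 × 7/45 = $33,999. Book value $129,697.
Year 4: $218,565 × 6/45 = $29,142. Book value $100,555.
Accumulated through year 4 = $246,265 − $100,555 = $145,710.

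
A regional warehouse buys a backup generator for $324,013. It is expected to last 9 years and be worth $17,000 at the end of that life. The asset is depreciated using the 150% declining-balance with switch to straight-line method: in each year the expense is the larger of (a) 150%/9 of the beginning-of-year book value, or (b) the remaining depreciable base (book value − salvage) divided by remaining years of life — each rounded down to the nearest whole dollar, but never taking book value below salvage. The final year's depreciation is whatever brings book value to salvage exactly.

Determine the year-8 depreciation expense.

Depreciable base = $324,013 − $17,000 = $307,013.
Year 1: DB = ⌊$324,013 × 150%/9⌋ = $54,002; SL = ⌊$307,013/9⌋ = $34,112 → take DB $54,002. Book value $270,011.
Year 2: DB = ⌊$270,011 × 150%/9⌋ = $45,001; SL = ⌊$253,011/8⌋ = $31,626 → take DB $45,001. Book value $225,010.
Year 3: DB = ⌊$225,010 × 150%/9⌋ = $37,501; SL = ⌊$208,010/7⌋ = $29,715 → take DB $37,501. Book value $187,509.
Year 4: DB = ⌊$187,509 × 150%/9⌋ = $31,251; SL = ⌊$170,509/6⌋ = $28,418 → take DB $31,251. Book value $156,258.
Year 5: DB = ⌊$156,258 × 150%/9⌋ = $26,043; SL = ⌊$139,258/5⌋ = $27,851 → take SL $27,851. Book value $128,407.
Year 6: DB = ⌊$128,407 × 150%/9⌋ = $21,401; SL = ⌊$111,407/4⌋ = $27,851 → take SL $27,851. Book value $100,556.
Year 7: DB = ⌊$100,556 × 150%/9⌋ = $16,759; SL = ⌊$83,556/3⌋ = $27,852 → take SL $27,852. Book value $72,704.
Year 8: DB = ⌊$72,704 × 150%/9⌋ = $12,117; SL = ⌊$55,704/2⌋ = $27,852 → take SL $27,852. Book value $44,852.

$27,852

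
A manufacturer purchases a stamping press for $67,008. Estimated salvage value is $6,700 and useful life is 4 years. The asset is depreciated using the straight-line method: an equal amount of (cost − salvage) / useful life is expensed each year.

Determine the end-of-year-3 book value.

$21,777

Depreciable base = $67,008 − $6,700 = $60,308.
Annual expense = $60,308 / 4 = $15,077.
End of year 1: book value $51,931.
End of year 2: book value $36,854.
End of year 3: book value $21,777.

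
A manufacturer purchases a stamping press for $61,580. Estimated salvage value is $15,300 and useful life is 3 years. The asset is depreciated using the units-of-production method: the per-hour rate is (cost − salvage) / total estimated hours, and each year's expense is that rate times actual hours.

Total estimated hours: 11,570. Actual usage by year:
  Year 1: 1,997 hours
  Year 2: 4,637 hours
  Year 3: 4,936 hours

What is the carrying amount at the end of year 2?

$35,044

Depreciable base = $61,580 − $15,300 = $46,280.
Rate = $46,280 / 11,570 hours = $4 per hour.
Year 1: 1,997 × $4 = $7,988. Book value $53,592.
Year 2: 4,637 × $4 = $18,548. Book value $35,044.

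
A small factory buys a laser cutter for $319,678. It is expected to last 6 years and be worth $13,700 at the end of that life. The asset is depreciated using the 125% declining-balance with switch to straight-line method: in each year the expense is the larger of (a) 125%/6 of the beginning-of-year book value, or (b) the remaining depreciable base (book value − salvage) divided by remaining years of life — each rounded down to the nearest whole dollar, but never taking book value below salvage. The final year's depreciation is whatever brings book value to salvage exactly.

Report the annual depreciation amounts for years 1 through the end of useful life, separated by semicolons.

Depreciable base = $319,678 − $13,700 = $305,978.
Year 1: DB = ⌊$319,678 × 125%/6⌋ = $66,599; SL = ⌊$305,978/6⌋ = $50,996 → take DB $66,599. Book value $253,079.
Year 2: DB = ⌊$253,079 × 125%/6⌋ = $52,724; SL = ⌊$239,379/5⌋ = $47,875 → take DB $52,724. Book value $200,355.
Year 3: DB = ⌊$200,355 × 125%/6⌋ = $41,740; SL = ⌊$186,655/4⌋ = $46,663 → take SL $46,663. Book value $153,692.
Year 4: DB = ⌊$153,692 × 125%/6⌋ = $32,019; SL = ⌊$139,992/3⌋ = $46,664 → take SL $46,664. Book value $107,028.
Year 5: DB = ⌊$107,028 × 125%/6⌋ = $22,297; SL = ⌊$93,328/2⌋ = $46,664 → take SL $46,664. Book value $60,364.
Year 6 (final): $60,364 − $13,700 = $46,664. Book value $13,700.

$66,599; $52,724; $46,663; $46,664; $46,664; $46,664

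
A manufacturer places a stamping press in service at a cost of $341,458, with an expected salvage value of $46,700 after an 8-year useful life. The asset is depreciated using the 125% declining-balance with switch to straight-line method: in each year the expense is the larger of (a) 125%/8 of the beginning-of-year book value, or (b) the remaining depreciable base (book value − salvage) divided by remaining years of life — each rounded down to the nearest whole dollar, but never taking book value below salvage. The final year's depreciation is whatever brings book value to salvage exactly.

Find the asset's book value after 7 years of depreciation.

Depreciable base = $341,458 − $46,700 = $294,758.
Year 1: DB = ⌊$341,458 × 125%/8⌋ = $53,352; SL = ⌊$294,758/8⌋ = $36,844 → take DB $53,352. Book value $288,106.
Year 2: DB = ⌊$288,106 × 125%/8⌋ = $45,016; SL = ⌊$241,406/7⌋ = $34,486 → take DB $45,016. Book value $243,090.
Year 3: DB = ⌊$243,090 × 125%/8⌋ = $37,982; SL = ⌊$196,390/6⌋ = $32,731 → take DB $37,982. Book value $205,108.
Year 4: DB = ⌊$205,108 × 125%/8⌋ = $32,048; SL = ⌊$158,408/5⌋ = $31,681 → take DB $32,048. Book value $173,060.
Year 5: DB = ⌊$173,060 × 125%/8⌋ = $27,040; SL = ⌊$126,360/4⌋ = $31,590 → take SL $31,590. Book value $141,470.
Year 6: DB = ⌊$141,470 × 125%/8⌋ = $22,104; SL = ⌊$94,770/3⌋ = $31,590 → take SL $31,590. Book value $109,880.
Year 7: DB = ⌊$109,880 × 125%/8⌋ = $17,168; SL = ⌊$63,180/2⌋ = $31,590 → take SL $31,590. Book value $78,290.

$78,290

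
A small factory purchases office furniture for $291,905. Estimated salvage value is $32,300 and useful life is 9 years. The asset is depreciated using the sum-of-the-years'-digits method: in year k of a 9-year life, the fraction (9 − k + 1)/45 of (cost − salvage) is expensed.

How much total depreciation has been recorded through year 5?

Depreciable base = $291,905 − $32,300 = $259,605.
Sum of the years' digits = 9+8+7+6+5+4+3+2+1 = 45.
Year 1: $259,605 × 9/45 = $51,921. Book value $239,984.
Year 2: $259,605 × 8/45 = $46,152. Book value $193,832.
Year 3: $259,605 × 7/45 = $40,383. Book value $153,449.
Year 4: $259,605 × 6/45 = $34,614. Book value $118,835.
Year 5: $259,605 × 5/45 = $28,845. Book value $89,990.
Accumulated through year 5 = $291,905 − $89,990 = $201,915.

$201,915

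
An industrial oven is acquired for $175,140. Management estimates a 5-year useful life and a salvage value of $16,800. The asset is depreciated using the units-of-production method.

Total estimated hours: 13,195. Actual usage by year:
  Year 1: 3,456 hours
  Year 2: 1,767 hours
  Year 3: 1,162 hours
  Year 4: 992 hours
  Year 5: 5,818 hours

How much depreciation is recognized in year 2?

Depreciable base = $175,140 − $16,800 = $158,340.
Rate = $158,340 / 13,195 hours = $12 per hour.
Year 1: 3,456 × $12 = $41,472. Book value $133,668.
Year 2: 1,767 × $12 = $21,204. Book value $112,464.

$21,204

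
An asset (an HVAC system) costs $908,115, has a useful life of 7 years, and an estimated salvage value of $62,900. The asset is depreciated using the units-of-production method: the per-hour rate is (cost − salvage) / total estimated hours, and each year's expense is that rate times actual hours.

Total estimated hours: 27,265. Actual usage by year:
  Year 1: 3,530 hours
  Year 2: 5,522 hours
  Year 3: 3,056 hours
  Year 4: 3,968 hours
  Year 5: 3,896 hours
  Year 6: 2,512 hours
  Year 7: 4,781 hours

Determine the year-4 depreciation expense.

$123,008

Depreciable base = $908,115 − $62,900 = $845,215.
Rate = $845,215 / 27,265 hours = $31 per hour.
Year 1: 3,530 × $31 = $109,430. Book value $798,685.
Year 2: 5,522 × $31 = $171,182. Book value $627,503.
Year 3: 3,056 × $31 = $94,736. Book value $532,767.
Year 4: 3,968 × $31 = $123,008. Book value $409,759.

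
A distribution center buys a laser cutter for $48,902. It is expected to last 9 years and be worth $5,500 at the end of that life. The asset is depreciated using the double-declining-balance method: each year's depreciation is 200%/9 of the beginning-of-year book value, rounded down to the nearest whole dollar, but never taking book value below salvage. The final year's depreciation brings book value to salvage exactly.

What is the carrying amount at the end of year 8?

$6,550

Depreciable base = $48,902 − $5,500 = $43,402.
Year 1: ⌊$48,902 × 200%/9⌋ = $10,867. Book value $38,035.
Year 2: ⌊$38,035 × 200%/9⌋ = $8,452. Book value $29,583.
Year 3: ⌊$29,583 × 200%/9⌋ = $6,574. Book value $23,009.
Year 4: ⌊$23,009 × 200%/9⌋ = $5,113. Book value $17,896.
Year 5: ⌊$17,896 × 200%/9⌋ = $3,976. Book value $13,920.
Year 6: ⌊$13,920 × 200%/9⌋ = $3,093. Book value $10,827.
Year 7: ⌊$10,827 × 200%/9⌋ = $2,406. Book value $8,421.
Year 8: ⌊$8,421 × 200%/9⌋ = $1,871. Book value $6,550.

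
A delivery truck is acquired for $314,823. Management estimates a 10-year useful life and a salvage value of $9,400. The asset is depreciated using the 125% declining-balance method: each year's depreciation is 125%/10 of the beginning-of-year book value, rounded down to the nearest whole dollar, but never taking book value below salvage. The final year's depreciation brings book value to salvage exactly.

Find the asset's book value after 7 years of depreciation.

$123,633

Depreciable base = $314,823 − $9,400 = $305,423.
Year 1: ⌊$314,823 × 125%/10⌋ = $39,352. Book value $275,471.
Year 2: ⌊$275,471 × 125%/10⌋ = $34,433. Book value $241,038.
Year 3: ⌊$241,038 × 125%/10⌋ = $30,129. Book value $210,909.
Year 4: ⌊$210,909 × 125%/10⌋ = $26,363. Book value $184,546.
Year 5: ⌊$184,546 × 125%/10⌋ = $23,068. Book value $161,478.
Year 6: ⌊$161,478 × 125%/10⌋ = $20,184. Book value $141,294.
Year 7: ⌊$141,294 × 125%/10⌋ = $17,661. Book value $123,633.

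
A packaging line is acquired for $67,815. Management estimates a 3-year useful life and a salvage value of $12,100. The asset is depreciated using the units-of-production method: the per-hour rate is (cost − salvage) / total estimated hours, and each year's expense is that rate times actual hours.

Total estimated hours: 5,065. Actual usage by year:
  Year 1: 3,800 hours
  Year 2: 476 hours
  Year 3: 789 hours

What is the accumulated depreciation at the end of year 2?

Depreciable base = $67,815 − $12,100 = $55,715.
Rate = $55,715 / 5,065 hours = $11 per hour.
Year 1: 3,800 × $11 = $41,800. Book value $26,015.
Year 2: 476 × $11 = $5,236. Book value $20,779.
Accumulated through year 2 = $67,815 − $20,779 = $47,036.

$47,036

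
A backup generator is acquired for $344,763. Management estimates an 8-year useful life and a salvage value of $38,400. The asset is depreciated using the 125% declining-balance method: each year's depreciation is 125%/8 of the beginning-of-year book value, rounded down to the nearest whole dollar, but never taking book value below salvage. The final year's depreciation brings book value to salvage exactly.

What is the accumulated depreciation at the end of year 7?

$239,803

Depreciable base = $344,763 − $38,400 = $306,363.
Year 1: ⌊$344,763 × 125%/8⌋ = $53,869. Book value $290,894.
Year 2: ⌊$290,894 × 125%/8⌋ = $45,452. Book value $245,442.
Year 3: ⌊$245,442 × 125%/8⌋ = $38,350. Book value $207,092.
Year 4: ⌊$207,092 × 125%/8⌋ = $32,358. Book value $174,734.
Year 5: ⌊$174,734 × 125%/8⌋ = $27,302. Book value $147,432.
Year 6: ⌊$147,432 × 125%/8⌋ = $23,036. Book value $124,396.
Year 7: ⌊$124,396 × 125%/8⌋ = $19,436. Book value $104,960.
Accumulated through year 7 = $344,763 − $104,960 = $239,803.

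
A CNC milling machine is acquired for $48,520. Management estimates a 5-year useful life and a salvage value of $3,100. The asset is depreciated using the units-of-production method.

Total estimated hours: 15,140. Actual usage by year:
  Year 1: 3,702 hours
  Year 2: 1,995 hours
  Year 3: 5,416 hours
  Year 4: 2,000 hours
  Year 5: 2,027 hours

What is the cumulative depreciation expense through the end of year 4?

$39,339

Depreciable base = $48,520 − $3,100 = $45,420.
Rate = $45,420 / 15,140 hours = $3 per hour.
Year 1: 3,702 × $3 = $11,106. Book value $37,414.
Year 2: 1,995 × $3 = $5,985. Book value $31,429.
Year 3: 5,416 × $3 = $16,248. Book value $15,181.
Year 4: 2,000 × $3 = $6,000. Book value $9,181.
Accumulated through year 4 = $48,520 − $9,181 = $39,339.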